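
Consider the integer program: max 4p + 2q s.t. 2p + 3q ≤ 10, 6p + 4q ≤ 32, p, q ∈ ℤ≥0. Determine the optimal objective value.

(p,q)=(5,0): 2·5+3·0=10≤10, 6·5+4·0=30≤32, objective 20.
(p,q)=(4,0): 2·4+3·0=8≤10, 6·4+4·0=24≤32, objective 16.
The best lattice point is (5,0), giving 20.

20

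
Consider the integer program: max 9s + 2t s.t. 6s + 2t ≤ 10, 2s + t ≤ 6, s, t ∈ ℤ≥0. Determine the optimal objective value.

13

The continuous relaxation peaks at (1.67, 0) with value 15.00; rounding to a feasible lattice point costs some objective.
(s,t)=(1,2): 6·1+2·2=10≤10, 2·1+1·2=4≤6, objective 13.
(s,t)=(1,1): 6·1+2·1=8≤10, 2·1+1·1=3≤6, objective 11.
(s,t)=(1,0): 6·1+2·0=6≤10, 2·1+1·0=2≤6, objective 9.
(s,t)=(0,3): 6·0+2·3=6≤10, 2·0+1·3=3≤6, objective 6.
No feasible integer point exceeds 13.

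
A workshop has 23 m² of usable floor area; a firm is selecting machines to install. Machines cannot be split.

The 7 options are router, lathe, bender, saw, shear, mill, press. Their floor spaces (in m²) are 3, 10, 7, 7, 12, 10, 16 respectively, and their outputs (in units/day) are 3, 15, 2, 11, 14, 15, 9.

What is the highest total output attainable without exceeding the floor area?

33

Allowing fractional choices, the relaxed optimum would be about 35.0, but machines are indivisible.
router + lathe + mill: floor space 3 + 10 + 10 = 23 ≤ 23, output 3 + 15 + 15 = 33.
lathe + mill: floor space 10 + 10 = 20 ≤ 23, output 15 + 15 = 30.
router + lathe + saw: floor space 3 + 10 + 7 = 20 ≤ 23, output 3 + 15 + 11 = 29.
Best is router, lathe, and mill with total output 33.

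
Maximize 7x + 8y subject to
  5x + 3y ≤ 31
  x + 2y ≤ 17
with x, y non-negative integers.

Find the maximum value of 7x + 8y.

71

(x,y)=(1,8): 5·1+3·8=29≤31, 1·1+2·8=17≤17, objective 71.
(x,y)=(2,7): 5·2+3·7=31≤31, 1·2+2·7=16≤17, objective 70.
No feasible integer point exceeds 71.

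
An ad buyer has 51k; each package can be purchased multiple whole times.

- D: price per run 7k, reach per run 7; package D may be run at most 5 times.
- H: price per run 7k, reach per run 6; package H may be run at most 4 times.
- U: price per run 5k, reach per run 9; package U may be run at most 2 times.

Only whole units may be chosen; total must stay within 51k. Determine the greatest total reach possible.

53

U has the best ratio (9/5); taking only U gives at most 2×9 = 18 (stopped by the supply cap of 2).
Mixing does better — 5×D and 2×U: price 45 ≤ 51, reach 5·7 + 2·9 = 53.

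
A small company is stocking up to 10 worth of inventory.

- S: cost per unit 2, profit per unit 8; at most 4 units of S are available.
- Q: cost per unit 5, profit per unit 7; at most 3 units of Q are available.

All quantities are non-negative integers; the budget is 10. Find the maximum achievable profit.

32

This is a bounded integer knapsack.
Take 4×S: cost 8 ≤ 10, profit 4·8 = 32.
S has the best ratio (8/2) and is taken to its limit of 4; remaining capacity is filled optimally with the others.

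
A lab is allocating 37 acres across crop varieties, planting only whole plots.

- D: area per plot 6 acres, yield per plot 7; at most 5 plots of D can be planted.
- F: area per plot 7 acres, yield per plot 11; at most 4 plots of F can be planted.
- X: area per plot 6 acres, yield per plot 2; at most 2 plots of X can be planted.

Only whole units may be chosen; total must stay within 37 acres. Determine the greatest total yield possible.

51

F has the best ratio (11/7); taking only F gives at most 4×11 = 44 (stopped by the supply cap of 4).
Mixing does better — 1×D and 4×F: area 34 ≤ 37, yield 1·7 + 4·11 = 51.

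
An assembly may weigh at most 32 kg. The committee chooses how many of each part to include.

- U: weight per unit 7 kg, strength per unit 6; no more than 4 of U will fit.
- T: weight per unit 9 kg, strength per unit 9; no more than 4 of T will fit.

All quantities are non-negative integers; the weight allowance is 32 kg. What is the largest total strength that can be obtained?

2×U and 2×T: weight 32 ≤ 32, strength 2·6 + 2·9 = 30.
3×T: weight 27 ≤ 32, strength 3·9 = 27.
Best is 30.

30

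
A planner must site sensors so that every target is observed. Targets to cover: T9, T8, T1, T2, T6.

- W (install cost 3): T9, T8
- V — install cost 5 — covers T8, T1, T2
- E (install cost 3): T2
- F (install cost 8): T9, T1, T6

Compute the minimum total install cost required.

13

The greedy cost-per-new-target heuristic would pick W, V, and F for 16, but a cheaper cover exists.
Choose V and F: together they cover T9, T8, T1, T2, T6 — every target.
Total install cost: 5 + 8 = 13.
No cover costs less than 13.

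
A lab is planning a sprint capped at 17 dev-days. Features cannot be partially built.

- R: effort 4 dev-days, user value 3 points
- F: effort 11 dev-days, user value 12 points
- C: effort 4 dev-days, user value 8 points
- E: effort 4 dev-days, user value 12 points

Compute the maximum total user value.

Treat it as a binary knapsack problem.
F + E: effort 11 + 4 = 15 ≤ 17, user value 12 + 12 = 24.
C + E: effort 4 + 4 = 8 ≤ 17, user value 8 + 12 = 20.
R + C + E: effort 4 + 4 + 4 = 12 ≤ 17, user value 3 + 8 + 12 = 23.
Best is F and E with total user value 24.

24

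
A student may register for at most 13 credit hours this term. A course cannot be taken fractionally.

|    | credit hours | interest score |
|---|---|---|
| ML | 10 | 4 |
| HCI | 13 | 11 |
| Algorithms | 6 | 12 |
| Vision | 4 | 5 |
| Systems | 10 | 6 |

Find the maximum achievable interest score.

17

Algorithms: credit hours 6 ≤ 13, interest score 12.
Algorithms + Vision: credit hours 6 + 4 = 10 ≤ 13, interest score 12 + 5 = 17.
HCI: credit hours 13 ≤ 13, interest score 11.
Best is Algorithms and Vision with total interest score 17.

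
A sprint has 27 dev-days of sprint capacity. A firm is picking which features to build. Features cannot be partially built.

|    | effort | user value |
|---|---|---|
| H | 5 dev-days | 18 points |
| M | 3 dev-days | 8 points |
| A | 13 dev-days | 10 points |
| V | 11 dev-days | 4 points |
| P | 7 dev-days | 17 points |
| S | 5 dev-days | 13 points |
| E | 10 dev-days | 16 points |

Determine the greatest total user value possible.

64

Treat it as a binary knapsack problem.
Allowing fractional choices, the relaxed optimum would be about 67.2, but features are indivisible.
H + P + S + E: effort 5 + 7 + 5 + 10 = 27 ≤ 27, user value 18 + 17 + 13 + 16 = 64.
H + M + P + S: effort 5 + 3 + 7 + 5 = 20 ≤ 27, user value 18 + 8 + 17 + 13 = 56.
H + M + P + E: effort 5 + 3 + 7 + 10 = 25 ≤ 27, user value 18 + 8 + 17 + 16 = 59.
Best is H, P, S, and E with total user value 64.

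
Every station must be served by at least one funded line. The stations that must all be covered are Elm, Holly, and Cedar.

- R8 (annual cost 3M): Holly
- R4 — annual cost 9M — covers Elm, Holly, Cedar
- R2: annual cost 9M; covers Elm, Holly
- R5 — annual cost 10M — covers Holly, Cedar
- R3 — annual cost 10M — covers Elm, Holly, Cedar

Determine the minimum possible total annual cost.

R4 alone covers Elm, Holly, Cedar — every station.
Total annual cost: 9.

9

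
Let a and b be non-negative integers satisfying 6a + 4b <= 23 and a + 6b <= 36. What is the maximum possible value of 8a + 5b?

29

The continuous relaxation peaks at (3.83, 0) with value 30.67; rounding to a feasible lattice point costs some objective.
(a,b)=(3,1): 6·3+4·1=22≤23, 1·3+6·1=9≤36, objective 29.
(a,b)=(2,2): 6·2+4·2=20≤23, 1·2+6·2=14≤36, objective 26.
No feasible integer point exceeds 29.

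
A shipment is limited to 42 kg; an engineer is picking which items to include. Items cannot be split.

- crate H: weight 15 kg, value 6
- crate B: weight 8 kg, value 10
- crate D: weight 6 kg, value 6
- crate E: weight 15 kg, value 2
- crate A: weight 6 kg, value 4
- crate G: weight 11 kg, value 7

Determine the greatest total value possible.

29

Allowing fractional choices, the relaxed optimum would be about 31.4, but items are indivisible.
crate H + crate B + crate D + crate G: weight 15 + 8 + 6 + 11 = 40 ≤ 42, value 6 + 10 + 6 + 7 = 29.
crate H + crate B + crate A + crate G: weight 15 + 8 + 6 + 11 = 40 ≤ 42, value 6 + 10 + 4 + 7 = 27.
crate B + crate D + crate A + crate G: weight 8 + 6 + 6 + 11 = 31 ≤ 42, value 10 + 6 + 4 + 7 = 27.
Best is crate H, crate B, crate D, and crate G with total value 29.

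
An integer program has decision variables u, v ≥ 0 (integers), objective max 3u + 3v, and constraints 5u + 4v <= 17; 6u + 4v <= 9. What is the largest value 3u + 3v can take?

6

The continuous relaxation peaks at (0, 2.25) with value 6.75; rounding to a feasible lattice point costs some objective.
(u,v)=(0,2): 5·0+4·2=8≤17, 6·0+4·2=8≤9, objective 6.
(u,v)=(0,1): 5·0+4·1=4≤17, 6·0+4·1=4≤9, objective 3.
Maximum is 6 at (u,v)=(0,2).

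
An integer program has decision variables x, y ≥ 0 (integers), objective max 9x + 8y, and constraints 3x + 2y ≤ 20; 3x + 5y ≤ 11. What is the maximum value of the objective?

27

(x,y)=(3,0) is feasible, giving 27.
(x,y)=(2,1) is feasible, giving 26.
(x,y)=(2,0) is feasible, giving 18.
No feasible integer point exceeds 27.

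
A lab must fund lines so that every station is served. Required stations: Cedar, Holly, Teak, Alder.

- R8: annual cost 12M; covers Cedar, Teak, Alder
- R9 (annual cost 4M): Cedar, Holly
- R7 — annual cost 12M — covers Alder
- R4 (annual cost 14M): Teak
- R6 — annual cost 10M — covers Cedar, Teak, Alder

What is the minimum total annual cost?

Choose R9 and R6: together they cover Cedar, Holly, Teak, Alder — every station.
Total annual cost: 4 + 10 = 14.
No cover costs less than 14.

14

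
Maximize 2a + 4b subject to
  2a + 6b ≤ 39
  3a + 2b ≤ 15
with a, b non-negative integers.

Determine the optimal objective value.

(a,b)=(1,6): 2·1+6·6=38≤39, 3·1+2·6=15≤15, objective 26.
(a,b)=(0,6): 2·0+6·6=36≤39, 3·0+2·6=12≤15, objective 24.
(a,b)=(1,5): 2·1+6·5=32≤39, 3·1+2·5=13≤15, objective 22.
(a,b)=(0,5): 2·0+6·5=30≤39, 3·0+2·5=10≤15, objective 20.
The best lattice point is (1,6), giving 26.

26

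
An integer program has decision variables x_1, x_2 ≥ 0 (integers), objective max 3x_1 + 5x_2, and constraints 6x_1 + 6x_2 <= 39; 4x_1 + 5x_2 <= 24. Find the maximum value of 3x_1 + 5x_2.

23

(x_1,x_2)=(1,4) is feasible, giving 23.
(x_1,x_2)=(2,3) is feasible, giving 21.
(x_1,x_2)=(0,4) is feasible, giving 20.
No feasible integer point exceeds 23.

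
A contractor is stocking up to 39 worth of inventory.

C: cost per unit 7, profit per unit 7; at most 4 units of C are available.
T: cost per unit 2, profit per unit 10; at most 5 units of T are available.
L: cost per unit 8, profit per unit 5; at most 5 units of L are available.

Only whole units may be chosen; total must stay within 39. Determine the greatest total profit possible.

78

T has the best ratio (10/2); taking only T gives at most 5×10 = 50 (stopped by the supply cap of 5).
Mixing does better — 4×C and 5×T: cost 38 ≤ 39, profit 4·7 + 5·10 = 78.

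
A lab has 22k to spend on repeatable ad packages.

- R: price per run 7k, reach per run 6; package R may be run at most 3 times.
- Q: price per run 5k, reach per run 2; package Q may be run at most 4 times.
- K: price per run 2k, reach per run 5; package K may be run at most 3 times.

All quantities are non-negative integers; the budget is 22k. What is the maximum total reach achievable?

27

K has the best ratio (5/2); taking only K gives at most 3×5 = 15 (stopped by the supply cap of 3).
Mixing does better — 2×R and 3×K: price 20 ≤ 22, reach 2·6 + 3·5 = 27.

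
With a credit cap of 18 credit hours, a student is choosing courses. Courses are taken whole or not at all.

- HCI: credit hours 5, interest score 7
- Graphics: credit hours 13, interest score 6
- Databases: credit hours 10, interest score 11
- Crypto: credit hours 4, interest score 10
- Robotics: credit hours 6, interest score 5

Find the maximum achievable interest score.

22

This is a 0-1 knapsack instance.
Take HCI, Crypto, and Robotics: credit hours 5 + 4 + 6 = 15 ≤ 18, interest score 7 + 10 + 5 = 22.
No other feasible combination does better.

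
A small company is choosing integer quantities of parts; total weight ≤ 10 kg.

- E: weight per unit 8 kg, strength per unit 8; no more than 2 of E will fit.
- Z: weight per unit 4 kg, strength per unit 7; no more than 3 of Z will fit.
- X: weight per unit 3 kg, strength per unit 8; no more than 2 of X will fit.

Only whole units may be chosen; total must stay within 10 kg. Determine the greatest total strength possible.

X has the best ratio (8/3); taking only X gives at most 2×8 = 16 (stopped by the supply cap of 2).
Mixing does better — 1×Z and 2×X: weight 10 ≤ 10, strength 1·7 + 2·8 = 23.

23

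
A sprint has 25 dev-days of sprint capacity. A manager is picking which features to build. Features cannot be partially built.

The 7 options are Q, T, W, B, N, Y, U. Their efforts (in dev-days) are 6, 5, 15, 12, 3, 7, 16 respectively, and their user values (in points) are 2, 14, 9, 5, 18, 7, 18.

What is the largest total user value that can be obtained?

Treat it as a binary knapsack problem.
Take T, N, and U: effort 5 + 3 + 16 = 24 ≤ 25, user value 14 + 18 + 18 = 50.
No other feasible combination does better.

50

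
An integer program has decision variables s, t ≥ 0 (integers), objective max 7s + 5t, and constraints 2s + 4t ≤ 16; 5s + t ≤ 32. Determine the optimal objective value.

The continuous relaxation peaks at (6.22, 0.889) with value 48.00; rounding to a feasible lattice point costs some objective.
(s,t)=(6,1): 2·6+4·1=16≤16, 5·6+1·1=31≤32, objective 47.
(s,t)=(6,0): 2·6+4·0=12≤16, 5·6+1·0=30≤32, objective 42.
No feasible integer point exceeds 47.

47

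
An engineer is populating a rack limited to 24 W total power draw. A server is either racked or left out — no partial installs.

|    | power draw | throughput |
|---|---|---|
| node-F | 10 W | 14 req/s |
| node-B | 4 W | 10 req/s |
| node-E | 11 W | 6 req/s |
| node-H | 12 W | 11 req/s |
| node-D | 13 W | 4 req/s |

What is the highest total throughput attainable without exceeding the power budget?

25

Take node-F and node-H: power draw 10 + 12 = 22 ≤ 24, throughput 14 + 11 = 25.
No other feasible combination does better.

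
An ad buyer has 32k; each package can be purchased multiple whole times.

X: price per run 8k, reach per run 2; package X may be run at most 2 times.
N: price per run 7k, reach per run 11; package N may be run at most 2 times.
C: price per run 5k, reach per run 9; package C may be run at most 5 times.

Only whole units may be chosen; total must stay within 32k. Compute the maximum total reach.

This is a bounded integer knapsack.
2×N and 3×C: price 29 ≤ 32, reach 2·11 + 3·9 = 49.
1×N and 5×C: price 32 ≤ 32, reach 1·11 + 5·9 = 56.
Best is 56.

56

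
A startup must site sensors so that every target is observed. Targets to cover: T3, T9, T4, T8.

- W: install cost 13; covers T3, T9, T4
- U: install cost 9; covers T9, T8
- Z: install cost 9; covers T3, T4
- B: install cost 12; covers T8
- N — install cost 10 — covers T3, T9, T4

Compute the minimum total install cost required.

Choose U and Z: together they cover T3, T9, T4, T8 — every target.
Total install cost: 9 + 9 = 18.

18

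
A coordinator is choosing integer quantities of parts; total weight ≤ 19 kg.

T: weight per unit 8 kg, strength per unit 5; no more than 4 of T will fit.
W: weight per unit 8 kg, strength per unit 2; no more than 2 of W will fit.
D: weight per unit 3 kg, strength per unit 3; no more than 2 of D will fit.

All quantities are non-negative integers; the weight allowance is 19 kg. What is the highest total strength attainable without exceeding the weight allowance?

13

2×T and 1×D: weight 19 ≤ 19, strength 2·5 + 1·3 = 13.
1×T and 2×D: weight 14 ≤ 19, strength 1·5 + 2·3 = 11.
Best is 13.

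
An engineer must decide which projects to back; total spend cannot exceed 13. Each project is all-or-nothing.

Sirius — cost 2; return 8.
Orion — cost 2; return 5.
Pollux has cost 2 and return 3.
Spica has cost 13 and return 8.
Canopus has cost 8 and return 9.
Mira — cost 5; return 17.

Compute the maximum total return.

33

Allowing fractional choices, the relaxed optimum would be about 35.2, but projects are indivisible.
Sirius + Orion + Mira: cost 2 + 2 + 5 = 9 ≤ 13, return 8 + 5 + 17 = 30.
Sirius + Orion + Pollux + Mira: cost 2 + 2 + 2 + 5 = 11 ≤ 13, return 8 + 5 + 3 + 17 = 33.
Best is Sirius, Orion, Pollux, and Mira with total return 33.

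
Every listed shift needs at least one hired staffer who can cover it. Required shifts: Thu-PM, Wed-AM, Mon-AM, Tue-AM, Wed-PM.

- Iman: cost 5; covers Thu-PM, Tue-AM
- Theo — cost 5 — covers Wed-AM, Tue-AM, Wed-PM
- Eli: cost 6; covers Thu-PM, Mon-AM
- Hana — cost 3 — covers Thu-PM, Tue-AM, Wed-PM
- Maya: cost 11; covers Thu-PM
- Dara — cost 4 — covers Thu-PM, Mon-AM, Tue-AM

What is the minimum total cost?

The greedy cost-per-new-shift heuristic would pick Hana, Dara, and Theo for 12, but a cheaper cover exists.
Choose Theo and Dara: together they cover Thu-PM, Wed-AM, Mon-AM, Tue-AM, Wed-PM — every shift.
Total cost: 5 + 4 = 9.
No cover costs less than 9.

9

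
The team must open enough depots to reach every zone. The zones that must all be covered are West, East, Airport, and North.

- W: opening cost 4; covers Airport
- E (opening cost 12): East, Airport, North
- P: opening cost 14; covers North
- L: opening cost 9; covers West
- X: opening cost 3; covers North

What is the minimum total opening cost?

The greedy cost-per-new-zone heuristic would pick X, W, L, and E for 28, but a cheaper cover exists.
Choose E and L: together they cover West, East, Airport, North — every zone.
Total opening cost: 12 + 9 = 21.
No cover costs less than 21.

21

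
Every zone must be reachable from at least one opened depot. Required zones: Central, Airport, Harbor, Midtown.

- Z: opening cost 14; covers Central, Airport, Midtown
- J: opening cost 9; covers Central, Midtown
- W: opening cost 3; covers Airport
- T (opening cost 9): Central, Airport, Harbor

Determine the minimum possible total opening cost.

18

This is an integer covering problem.
The greedy cost-per-new-zone heuristic would pick W, J, and T for 21, but a cheaper cover exists.
Choose J and T: together they cover Central, Airport, Harbor, Midtown — every zone.
Total opening cost: 9 + 9 = 18.
No cover costs less than 18.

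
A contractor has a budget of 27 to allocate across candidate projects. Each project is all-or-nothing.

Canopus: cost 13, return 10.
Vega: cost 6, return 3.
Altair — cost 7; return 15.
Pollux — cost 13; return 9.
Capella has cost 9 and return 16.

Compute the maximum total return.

34

Take Vega, Altair, and Capella: cost 6 + 7 + 9 = 22 ≤ 27, return 3 + 15 + 16 = 34.
No other feasible combination does better.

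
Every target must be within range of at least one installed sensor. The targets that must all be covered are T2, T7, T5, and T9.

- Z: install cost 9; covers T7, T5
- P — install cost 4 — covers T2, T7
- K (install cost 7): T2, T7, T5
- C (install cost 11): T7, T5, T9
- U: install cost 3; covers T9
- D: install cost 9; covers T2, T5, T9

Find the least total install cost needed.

The greedy cost-per-new-target heuristic would pick P, U, and K for 14, but a cheaper cover exists.
Choose K and U: together they cover T2, T7, T5, T9 — every target.
Total install cost: 7 + 3 = 10.
No cover costs less than 10.

10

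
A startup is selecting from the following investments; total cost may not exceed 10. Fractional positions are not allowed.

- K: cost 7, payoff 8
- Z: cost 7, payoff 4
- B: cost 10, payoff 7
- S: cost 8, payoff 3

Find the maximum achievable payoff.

Z: cost 7 ≤ 10, payoff 4.
K: cost 7 ≤ 10, payoff 8.
B: cost 10 ≤ 10, payoff 7.
Best is K with total payoff 8.

8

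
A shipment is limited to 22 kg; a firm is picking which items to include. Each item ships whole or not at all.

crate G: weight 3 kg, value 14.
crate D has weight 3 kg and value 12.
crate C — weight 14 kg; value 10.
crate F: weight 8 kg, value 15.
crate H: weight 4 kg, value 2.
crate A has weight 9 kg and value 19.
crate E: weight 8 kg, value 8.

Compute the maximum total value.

Allowing fractional choices, the relaxed optimum would be about 58.1, but items are indivisible.
crate G + crate F + crate A: weight 3 + 8 + 9 = 20 ≤ 22, value 14 + 15 + 19 = 48.
crate G + crate D + crate F + crate E: weight 3 + 3 + 8 + 8 = 22 ≤ 22, value 14 + 12 + 15 + 8 = 49.
Best is crate G, crate D, crate F, and crate E with total value 49.

49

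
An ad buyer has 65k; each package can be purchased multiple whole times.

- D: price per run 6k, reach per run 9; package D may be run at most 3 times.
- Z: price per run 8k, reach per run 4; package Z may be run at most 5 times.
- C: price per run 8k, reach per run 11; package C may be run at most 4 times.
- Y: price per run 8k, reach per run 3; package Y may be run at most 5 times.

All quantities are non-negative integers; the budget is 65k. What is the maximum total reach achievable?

3×D, 1×Z, and 4×C: price 58 ≤ 65, reach 3·9 + 1·4 + 4·11 = 75.
3×D, 4×C, and 1×Y: price 58 ≤ 65, reach 3·9 + 4·11 + 1·3 = 74.
Best is 75.

75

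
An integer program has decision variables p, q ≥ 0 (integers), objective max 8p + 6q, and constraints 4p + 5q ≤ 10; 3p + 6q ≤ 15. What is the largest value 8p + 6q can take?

16

(p,q)=(2,0): 4·2+5·0=8≤10, 3·2+6·0=6≤15, objective 16.
(p,q)=(1,1): 4·1+5·1=9≤10, 3·1+6·1=9≤15, objective 14.
(p,q)=(1,0): 4·1+5·0=4≤10, 3·1+6·0=3≤15, objective 8.
No feasible integer point exceeds 16.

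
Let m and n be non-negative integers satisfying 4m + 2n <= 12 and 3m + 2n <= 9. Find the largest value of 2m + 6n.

24

The continuous relaxation peaks at (0, 4.5) with value 27.00; rounding to a feasible lattice point costs some objective.
(m,n)=(0,4): 4·0+2·4=8≤12, 3·0+2·4=8≤9, objective 24.
(m,n)=(1,3): 4·1+2·3=10≤12, 3·1+2·3=9≤9, objective 20.
(m,n)=(0,3): 4·0+2·3=6≤12, 3·0+2·3=6≤9, objective 18.
Maximum is 24 at (m,n)=(0,4).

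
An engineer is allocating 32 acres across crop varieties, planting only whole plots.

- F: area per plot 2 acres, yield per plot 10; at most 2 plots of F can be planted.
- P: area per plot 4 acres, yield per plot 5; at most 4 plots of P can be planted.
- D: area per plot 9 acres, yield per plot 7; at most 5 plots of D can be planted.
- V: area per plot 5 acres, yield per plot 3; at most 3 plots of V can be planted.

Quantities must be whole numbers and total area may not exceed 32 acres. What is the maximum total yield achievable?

47

F has the best ratio (10/2); taking only F gives at most 2×10 = 20 (stopped by the supply cap of 2).
Mixing does better — 2×F, 4×P, and 1×D: area 29 ≤ 32, yield 2·10 + 4·5 + 1·7 = 47.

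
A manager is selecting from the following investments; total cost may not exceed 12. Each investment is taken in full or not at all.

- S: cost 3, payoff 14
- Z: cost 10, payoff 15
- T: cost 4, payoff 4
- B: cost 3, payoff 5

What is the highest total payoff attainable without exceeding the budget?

Take S, T, and B: cost 3 + 4 + 3 = 10 ≤ 12, payoff 14 + 4 + 5 = 23.
No other feasible combination does better.

23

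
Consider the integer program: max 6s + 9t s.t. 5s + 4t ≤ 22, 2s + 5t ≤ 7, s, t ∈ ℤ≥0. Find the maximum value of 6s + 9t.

18

Relaxing integrality, the LP optimum is 21.00 at (s,t) = (3.5, 0), which is not an integer point.
(s,t)=(3,0): 5·3+4·0=15≤22, 2·3+5·0=6≤7, objective 18.
(s,t)=(2,0): 5·2+4·0=10≤22, 2·2+5·0=4≤7, objective 12.
No feasible integer point exceeds 18.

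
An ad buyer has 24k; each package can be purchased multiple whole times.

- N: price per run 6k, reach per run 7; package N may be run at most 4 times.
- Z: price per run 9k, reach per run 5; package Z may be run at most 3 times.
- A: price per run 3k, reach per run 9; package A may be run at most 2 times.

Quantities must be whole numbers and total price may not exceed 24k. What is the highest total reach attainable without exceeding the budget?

A has the best ratio (9/3); taking only A gives at most 2×9 = 18 (stopped by the supply cap of 2).
Mixing does better — 3×N and 2×A: price 24 ≤ 24, reach 3·7 + 2·9 = 39.

39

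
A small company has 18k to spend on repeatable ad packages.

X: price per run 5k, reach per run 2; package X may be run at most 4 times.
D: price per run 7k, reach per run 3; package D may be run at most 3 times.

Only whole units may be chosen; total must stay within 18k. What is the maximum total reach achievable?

7

This is a bounded integer knapsack.
D has the best ratio (3/7); taking only D gives at most 2×3 = 6 (stopped by the price limit).
Mixing does better — 2×X and 1×D: price 17 ≤ 18, reach 2·2 + 1·3 = 7.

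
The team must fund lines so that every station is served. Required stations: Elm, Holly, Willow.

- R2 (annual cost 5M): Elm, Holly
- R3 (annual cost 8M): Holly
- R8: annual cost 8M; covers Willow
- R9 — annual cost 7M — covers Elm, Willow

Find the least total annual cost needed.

12

Choose R2 and R9: together they cover Elm, Holly, Willow — every station.
Total annual cost: 5 + 7 = 12.
No cover costs less than 12.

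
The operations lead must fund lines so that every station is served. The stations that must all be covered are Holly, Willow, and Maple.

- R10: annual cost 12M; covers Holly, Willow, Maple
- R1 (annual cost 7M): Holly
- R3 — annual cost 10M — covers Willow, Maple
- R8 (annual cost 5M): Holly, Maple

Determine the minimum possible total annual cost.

The greedy cost-per-new-station heuristic would pick R8 and R3 for 15, but a cheaper cover exists.
R10 alone covers Holly, Willow, Maple — every station.
Total annual cost: 12.
No cover costs less than 12.

12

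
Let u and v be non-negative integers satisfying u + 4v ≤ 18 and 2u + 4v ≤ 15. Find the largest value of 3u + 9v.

The continuous relaxation peaks at (0, 3.75) with value 33.75; rounding to a feasible lattice point costs some objective.
(u,v)=(1,3): 1·1+4·3=13≤18, 2·1+4·3=14≤15, objective 30.
(u,v)=(0,3): 1·0+4·3=12≤18, 2·0+4·3=12≤15, objective 27.
(u,v)=(2,2): 1·2+4·2=10≤18, 2·2+4·2=12≤15, objective 24.
Maximum is 30 at (u,v)=(1,3).

30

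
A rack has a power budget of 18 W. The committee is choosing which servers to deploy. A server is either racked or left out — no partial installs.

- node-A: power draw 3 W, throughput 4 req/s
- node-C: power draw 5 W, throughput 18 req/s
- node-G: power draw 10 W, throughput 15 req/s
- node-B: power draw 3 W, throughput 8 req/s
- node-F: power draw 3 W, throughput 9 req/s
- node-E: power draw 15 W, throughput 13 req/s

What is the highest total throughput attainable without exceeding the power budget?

42

Take node-C, node-G, and node-F: power draw 5 + 10 + 3 = 18 ≤ 18, throughput 18 + 15 + 9 = 42.
No other feasible combination does better.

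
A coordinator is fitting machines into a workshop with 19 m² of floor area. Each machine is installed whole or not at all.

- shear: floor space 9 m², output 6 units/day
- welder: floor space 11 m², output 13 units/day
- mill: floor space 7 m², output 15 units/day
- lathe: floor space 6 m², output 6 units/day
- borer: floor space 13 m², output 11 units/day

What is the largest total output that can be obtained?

28

welder + mill: floor space 11 + 7 = 18 ≤ 19, output 13 + 15 = 28.
mill + lathe: floor space 7 + 6 = 13 ≤ 19, output 15 + 6 = 21.
shear + mill: floor space 9 + 7 = 16 ≤ 19, output 6 + 15 = 21.
Best is welder and mill with total output 28.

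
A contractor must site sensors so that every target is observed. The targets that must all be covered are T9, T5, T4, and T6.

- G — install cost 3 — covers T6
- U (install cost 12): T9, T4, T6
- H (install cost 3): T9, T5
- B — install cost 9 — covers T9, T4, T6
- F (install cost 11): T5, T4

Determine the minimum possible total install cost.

12

The greedy cost-per-new-target heuristic would pick H, G, and B for 15, but a cheaper cover exists.
Choose H and B: together they cover T9, T5, T4, T6 — every target.
Total install cost: 3 + 9 = 12.
No cover costs less than 12.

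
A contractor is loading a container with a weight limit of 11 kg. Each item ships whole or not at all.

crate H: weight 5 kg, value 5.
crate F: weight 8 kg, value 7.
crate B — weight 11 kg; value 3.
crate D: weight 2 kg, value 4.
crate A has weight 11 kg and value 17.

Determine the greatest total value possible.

17

Take crate A: weight 11 ≤ 11, value 17.
No other feasible combination does better.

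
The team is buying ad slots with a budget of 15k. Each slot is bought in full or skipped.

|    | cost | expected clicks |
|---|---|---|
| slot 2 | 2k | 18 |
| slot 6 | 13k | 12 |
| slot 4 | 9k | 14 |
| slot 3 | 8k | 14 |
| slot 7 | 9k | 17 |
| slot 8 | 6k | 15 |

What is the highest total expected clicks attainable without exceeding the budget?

Allowing fractional choices, the relaxed optimum would be about 46.2, but ad slots are indivisible.
slot 2 + slot 7: cost 2 + 9 = 11 ≤ 15, expected clicks 18 + 17 = 35.
slot 2 + slot 8: cost 2 + 6 = 8 ≤ 15, expected clicks 18 + 15 = 33.
slot 2 + slot 3: cost 2 + 8 = 10 ≤ 15, expected clicks 18 + 14 = 32.
Best is slot 2 and slot 7 with total expected clicks 35.

35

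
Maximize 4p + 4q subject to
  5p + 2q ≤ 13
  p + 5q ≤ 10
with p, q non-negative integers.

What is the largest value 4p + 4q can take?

12

Relaxing integrality, the LP optimum is 14.26 at (p,q) = (1.96, 1.61), which is not an integer point.
(p,q)=(2,1): 5·2+2·1=12≤13, 1·2+5·1=7≤10, objective 12.
(p,q)=(1,1): 5·1+2·1=7≤13, 1·1+5·1=6≤10, objective 8.
(p,q)=(2,0): 5·2+2·0=10≤13, 1·2+5·0=2≤10, objective 8.
Maximum is 12 at (p,q)=(2,1).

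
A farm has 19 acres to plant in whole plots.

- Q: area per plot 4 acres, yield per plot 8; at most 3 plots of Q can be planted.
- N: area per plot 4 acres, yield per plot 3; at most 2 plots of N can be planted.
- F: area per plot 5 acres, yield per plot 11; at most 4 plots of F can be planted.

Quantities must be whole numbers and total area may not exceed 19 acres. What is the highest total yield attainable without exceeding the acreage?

F has the best ratio (11/5); taking only F gives at most 3×11 = 33 (stopped by the area limit).
Mixing does better — 1×Q and 3×F: area 19 ≤ 19, yield 1·8 + 3·11 = 41.

41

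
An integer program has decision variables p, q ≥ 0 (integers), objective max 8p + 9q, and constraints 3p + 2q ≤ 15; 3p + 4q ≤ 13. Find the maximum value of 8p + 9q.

The continuous relaxation peaks at (4.33, 0) with value 34.67; rounding to a feasible lattice point costs some objective.
(p,q)=(3,1): 3·3+2·1=11≤15, 3·3+4·1=13≤13, objective 33.
(p,q)=(4,0): 3·4+2·0=12≤15, 3·4+4·0=12≤13, objective 32.
Maximum is 33 at (p,q)=(3,1).

33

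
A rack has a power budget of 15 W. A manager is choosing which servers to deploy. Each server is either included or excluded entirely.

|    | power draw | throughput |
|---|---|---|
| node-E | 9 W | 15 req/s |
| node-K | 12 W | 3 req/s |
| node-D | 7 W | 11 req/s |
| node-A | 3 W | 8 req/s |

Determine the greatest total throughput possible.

This is a 0-1 knapsack instance.
Allowing fractional choices, the relaxed optimum would be about 27.7, but servers are indivisible.
node-E + node-A: power draw 9 + 3 = 12 ≤ 15, throughput 15 + 8 = 23.
node-D + node-A: power draw 7 + 3 = 10 ≤ 15, throughput 11 + 8 = 19.
Best is node-E and node-A with total throughput 23.

23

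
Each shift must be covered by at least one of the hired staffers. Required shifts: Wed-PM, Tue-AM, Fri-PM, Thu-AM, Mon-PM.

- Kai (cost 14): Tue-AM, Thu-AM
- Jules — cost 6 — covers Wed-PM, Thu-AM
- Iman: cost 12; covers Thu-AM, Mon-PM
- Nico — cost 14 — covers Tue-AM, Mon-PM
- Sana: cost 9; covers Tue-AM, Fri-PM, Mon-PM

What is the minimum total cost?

This is an integer covering problem.
Choose Jules and Sana: together they cover Wed-PM, Tue-AM, Fri-PM, Thu-AM, Mon-PM — every shift.
Total cost: 6 + 9 = 15.
No cover costs less than 15.

15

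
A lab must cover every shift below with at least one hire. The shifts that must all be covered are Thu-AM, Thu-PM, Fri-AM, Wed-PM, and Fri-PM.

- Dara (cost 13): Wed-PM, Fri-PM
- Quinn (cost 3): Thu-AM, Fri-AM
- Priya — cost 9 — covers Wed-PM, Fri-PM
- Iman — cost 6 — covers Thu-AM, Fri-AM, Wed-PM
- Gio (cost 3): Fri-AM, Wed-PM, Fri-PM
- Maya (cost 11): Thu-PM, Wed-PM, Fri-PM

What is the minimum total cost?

14

The greedy cost-per-new-shift heuristic would pick Gio, Quinn, and Maya for 17, but a cheaper cover exists.
Choose Quinn and Maya: together they cover Thu-AM, Thu-PM, Fri-AM, Wed-PM, Fri-PM — every shift.
Total cost: 3 + 11 = 14.
No cover costs less than 14.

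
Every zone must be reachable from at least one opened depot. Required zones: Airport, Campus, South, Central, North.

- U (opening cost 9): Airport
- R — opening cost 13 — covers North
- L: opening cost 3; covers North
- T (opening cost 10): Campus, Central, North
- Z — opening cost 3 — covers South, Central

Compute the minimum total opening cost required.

22

The greedy cost-per-new-zone heuristic would pick Z, L, U, and T for 25, but a cheaper cover exists.
Choose U, T, and Z: together they cover Airport, Campus, South, Central, North — every zone.
Total opening cost: 9 + 10 + 3 = 22.
No cover costs less than 22.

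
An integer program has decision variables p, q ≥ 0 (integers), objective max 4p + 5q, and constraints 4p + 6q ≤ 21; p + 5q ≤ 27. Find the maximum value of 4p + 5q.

(p,q)=(5,0): 4·5+6·0=20≤21, 1·5+5·0=5≤27, objective 20.
(p,q)=(4,0): 4·4+6·0=16≤21, 1·4+5·0=4≤27, objective 16.
The best lattice point is (5,0), giving 20.

20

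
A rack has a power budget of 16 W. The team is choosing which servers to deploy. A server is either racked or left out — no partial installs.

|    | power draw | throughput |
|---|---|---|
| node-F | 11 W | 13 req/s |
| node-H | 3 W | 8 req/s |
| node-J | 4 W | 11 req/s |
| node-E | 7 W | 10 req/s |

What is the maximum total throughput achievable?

29

Treat it as a binary knapsack problem.
node-J + node-E: power draw 4 + 7 = 11 ≤ 16, throughput 11 + 10 = 21.
node-F + node-J: power draw 11 + 4 = 15 ≤ 16, throughput 13 + 11 = 24.
node-H + node-J + node-E: power draw 3 + 4 + 7 = 14 ≤ 16, throughput 8 + 11 + 10 = 29.
Best is node-H, node-J, and node-E with total throughput 29.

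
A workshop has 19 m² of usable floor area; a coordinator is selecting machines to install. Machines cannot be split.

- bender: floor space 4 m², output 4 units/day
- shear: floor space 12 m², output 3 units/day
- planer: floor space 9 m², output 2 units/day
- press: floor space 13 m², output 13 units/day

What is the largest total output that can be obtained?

17

Take bender and press: floor space 4 + 13 = 17 ≤ 19, output 4 + 13 = 17.
No other feasible combination does better.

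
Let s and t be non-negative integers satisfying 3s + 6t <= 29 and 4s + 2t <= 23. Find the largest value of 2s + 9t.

(s,t)=(1,4): 3·1+6·4=27≤29, 4·1+2·4=12≤23, objective 38.
(s,t)=(0,4): 3·0+6·4=24≤29, 4·0+2·4=8≤23, objective 36.
(s,t)=(2,3): 3·2+6·3=24≤29, 4·2+2·3=14≤23, objective 31.
The best lattice point is (1,4), giving 38.

38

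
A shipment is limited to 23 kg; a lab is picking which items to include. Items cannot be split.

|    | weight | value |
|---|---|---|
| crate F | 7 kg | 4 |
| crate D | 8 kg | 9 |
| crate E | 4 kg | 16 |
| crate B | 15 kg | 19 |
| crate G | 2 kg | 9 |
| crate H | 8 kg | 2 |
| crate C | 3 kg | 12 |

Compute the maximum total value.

47

crate D + crate E + crate G + crate C: weight 8 + 4 + 2 + 3 = 17 ≤ 23, value 9 + 16 + 9 + 12 = 46.
crate E + crate B + crate G: weight 4 + 15 + 2 = 21 ≤ 23, value 16 + 19 + 9 = 44.
crate E + crate B + crate C: weight 4 + 15 + 3 = 22 ≤ 23, value 16 + 19 + 12 = 47.
Best is crate E, crate B, and crate C with total value 47.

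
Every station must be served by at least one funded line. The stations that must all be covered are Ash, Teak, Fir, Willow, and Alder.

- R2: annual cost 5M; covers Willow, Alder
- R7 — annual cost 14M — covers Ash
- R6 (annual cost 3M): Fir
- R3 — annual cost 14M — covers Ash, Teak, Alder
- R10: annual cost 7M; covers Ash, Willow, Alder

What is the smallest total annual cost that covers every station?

This is a weighted set-cover instance.
The greedy cost-per-new-station heuristic would pick R10, R6, and R3 for 24, but a cheaper cover exists.
Choose R2, R6, and R3: together they cover Ash, Teak, Fir, Willow, Alder — every station.
Total annual cost: 5 + 3 + 14 = 22.
No cover costs less than 22.

22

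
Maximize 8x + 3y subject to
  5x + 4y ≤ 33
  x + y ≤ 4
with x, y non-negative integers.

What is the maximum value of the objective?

32

(x,y)=(4,0): 5·4+4·0=20≤33, 1·4+1·0=4≤4, objective 32.
(x,y)=(3,1): 5·3+4·1=19≤33, 1·3+1·1=4≤4, objective 27.
(x,y)=(3,0): 5·3+4·0=15≤33, 1·3+1·0=3≤4, objective 24.
The best lattice point is (4,0), giving 32.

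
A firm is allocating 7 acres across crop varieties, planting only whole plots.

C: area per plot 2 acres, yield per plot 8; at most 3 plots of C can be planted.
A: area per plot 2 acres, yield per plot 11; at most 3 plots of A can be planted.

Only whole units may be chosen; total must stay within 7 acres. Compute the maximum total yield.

3×A: area 6 ≤ 7, yield 3·11 = 33.
1×C and 2×A: area 6 ≤ 7, yield 1·8 + 2·11 = 30.
Best is 33.

33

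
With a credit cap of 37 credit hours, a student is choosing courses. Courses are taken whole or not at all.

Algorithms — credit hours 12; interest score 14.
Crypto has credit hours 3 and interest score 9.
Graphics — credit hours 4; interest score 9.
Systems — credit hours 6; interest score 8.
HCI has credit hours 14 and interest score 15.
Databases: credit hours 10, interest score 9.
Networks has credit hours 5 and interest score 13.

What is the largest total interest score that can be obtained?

55

This is a 0-1 knapsack instance.
Allowing fractional choices, the relaxed optimum would be about 60.5, but courses are indivisible.
Crypto + Graphics + Systems + HCI + Networks: credit hours 3 + 4 + 6 + 14 + 5 = 32 ≤ 37, interest score 9 + 9 + 8 + 15 + 13 = 54.
Algorithms + Crypto + Graphics + Databases + Networks: credit hours 12 + 3 + 4 + 10 + 5 = 34 ≤ 37, interest score 14 + 9 + 9 + 9 + 13 = 54.
Crypto + Graphics + HCI + Databases + Networks: credit hours 3 + 4 + 14 + 10 + 5 = 36 ≤ 37, interest score 9 + 9 + 15 + 9 + 13 = 55.
Best is Crypto, Graphics, HCI, Databases, and Networks with total interest score 55.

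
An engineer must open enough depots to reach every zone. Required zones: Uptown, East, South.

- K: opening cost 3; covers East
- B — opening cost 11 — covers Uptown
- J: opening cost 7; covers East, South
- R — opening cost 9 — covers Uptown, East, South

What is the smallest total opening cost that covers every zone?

9

This is an integer covering problem.
The greedy cost-per-new-zone heuristic would pick K and R for 12, but a cheaper cover exists.
R alone covers Uptown, East, South — every zone.
Total opening cost: 9.
No cover costs less than 9.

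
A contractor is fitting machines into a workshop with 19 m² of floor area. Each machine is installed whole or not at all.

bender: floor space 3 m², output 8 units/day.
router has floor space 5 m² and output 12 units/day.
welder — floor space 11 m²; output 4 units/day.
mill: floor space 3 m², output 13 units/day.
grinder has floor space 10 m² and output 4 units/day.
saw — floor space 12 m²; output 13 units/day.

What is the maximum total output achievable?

Take bender, mill, and saw: floor space 3 + 3 + 12 = 18 ≤ 19, output 8 + 13 + 13 = 34.
No other feasible combination does better.

34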